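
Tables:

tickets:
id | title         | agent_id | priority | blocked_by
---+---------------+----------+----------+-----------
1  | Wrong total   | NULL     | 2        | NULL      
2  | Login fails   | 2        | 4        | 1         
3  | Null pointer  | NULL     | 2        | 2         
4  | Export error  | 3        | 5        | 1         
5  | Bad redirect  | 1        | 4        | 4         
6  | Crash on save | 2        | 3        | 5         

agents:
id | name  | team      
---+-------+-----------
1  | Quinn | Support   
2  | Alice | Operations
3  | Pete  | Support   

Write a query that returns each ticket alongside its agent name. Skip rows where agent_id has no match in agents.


INNER JOIN keeps only tickets rows whose agent_id matches an id in agents. Walk through each ticket:
  - ticket 1 (Wrong total): agent_id=NULL, no match -> dropped
  - ticket 2 (Login fails): agent_id=2 -> matches Alice
  - ticket 3 (Null pointer): agent_id=NULL, no match -> dropped
  - ticket 4 (Export error): agent_id=3 -> matches Pete
  - ticket 5 (Bad redirect): agent_id=1 -> matches Quinn
  - ticket 6 (Crash on save): agent_id=2 -> matches Alice
So 2 of 6 rows are dropped.

SQL:
SELECT a.title, b.name AS agent
FROM tickets a
INNER JOIN agents b ON a.agent_id = b.id

Result:
title         | agent
--------------+------
Login fails   | Alice
Export error  | Pete 
Bad redirect  | Quinn
Crash on save | Alice


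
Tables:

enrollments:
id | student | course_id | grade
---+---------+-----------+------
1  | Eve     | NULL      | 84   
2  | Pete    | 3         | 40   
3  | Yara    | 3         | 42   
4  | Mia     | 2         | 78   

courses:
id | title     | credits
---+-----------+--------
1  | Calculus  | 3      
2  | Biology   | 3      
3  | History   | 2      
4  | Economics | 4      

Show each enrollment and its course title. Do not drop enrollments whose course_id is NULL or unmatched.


LEFT JOIN keeps every row from enrollments (the left table); where course_id has no match in courses, the course columns become NULL. Walk through each enrollment:
  - enrollment 1 (Eve): course_id=NULL, no match -> kept with NULL
  - enrollment 2 (Pete): course_id=3 -> matches History
  - enrollment 3 (Yara): course_id=3 -> matches History
  - enrollment 4 (Mia): course_id=2 -> matches Biology
All 4 rows appear; 1 has NULL course.

SQL:
SELECT a.student, b.title AS course
FROM enrollments a
LEFT JOIN courses b ON a.course_id = b.id

Result:
student | course 
--------+--------
Eve     | NULL   
Pete    | History
Yara    | History
Mia     | Biology


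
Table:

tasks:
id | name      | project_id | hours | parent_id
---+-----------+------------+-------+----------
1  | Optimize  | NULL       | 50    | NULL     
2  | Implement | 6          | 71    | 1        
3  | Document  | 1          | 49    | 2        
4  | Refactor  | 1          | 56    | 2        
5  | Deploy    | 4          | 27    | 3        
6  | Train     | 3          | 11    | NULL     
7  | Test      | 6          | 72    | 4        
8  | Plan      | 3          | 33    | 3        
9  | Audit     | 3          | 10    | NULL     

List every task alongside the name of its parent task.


This is a self-join: tasks is joined to a second copy of itself, matching each row's parent_id to another row's id. Use LEFT JOIN so rows with parent_id=NULL are kept.
  - task 1 (Optimize): parent_id=NULL -> NULL
  - task 2 (Implement): parent_id=1 -> Optimize
  - task 3 (Document): parent_id=2 -> Implement
  - task 4 (Refactor): parent_id=2 -> Implement
  - task 5 (Deploy): parent_id=3 -> Document
  - task 6 (Train): parent_id=NULL -> NULL
  - task 7 (Test): parent_id=4 -> Refactor
  - task 8 (Plan): parent_id=3 -> Document
  - task 9 (Audit): parent_id=NULL -> NULL

SQL:
SELECT a.name AS item, b.name AS parent
FROM tasks a
LEFT JOIN tasks b ON a.parent_id = b.id

Result:
item      | parent   
----------+----------
Optimize  | NULL     
Implement | Optimize 
Document  | Implement
Refactor  | Implement
Deploy    | Document 
Train     | NULL     
Test      | Refactor 
Plan      | Document 
Audit     | NULL     


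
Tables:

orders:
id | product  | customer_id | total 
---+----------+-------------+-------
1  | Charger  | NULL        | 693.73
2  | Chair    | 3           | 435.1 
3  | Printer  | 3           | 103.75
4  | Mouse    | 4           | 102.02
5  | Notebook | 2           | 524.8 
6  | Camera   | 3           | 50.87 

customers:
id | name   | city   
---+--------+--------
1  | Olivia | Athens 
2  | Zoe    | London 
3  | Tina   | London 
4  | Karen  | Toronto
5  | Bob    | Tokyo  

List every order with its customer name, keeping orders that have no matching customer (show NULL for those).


LEFT JOIN keeps every row from orders (the left table); where customer_id has no match in customers, the customer columns become NULL. Walk through each order:
  - order 1 (Charger): customer_id=NULL, no match -> kept with NULL
  - order 2 (Chair): customer_id=3 -> matches Tina
  - order 3 (Printer): customer_id=3 -> matches Tina
  - order 4 (Mouse): customer_id=4 -> matches Karen
  - order 5 (Notebook): customer_id=2 -> matches Zoe
  - order 6 (Camera): customer_id=3 -> matches Tina
All 6 rows appear; 1 has NULL customer.

SQL:
SELECT a.product, b.name AS customer
FROM orders a
LEFT JOIN customers b ON a.customer_id = b.id

Result:
product  | customer
---------+---------
Charger  | NULL    
Chair    | Tina    
Printer  | Tina    
Mouse    | Karen   
Notebook | Zoe     
Camera   | Tina    


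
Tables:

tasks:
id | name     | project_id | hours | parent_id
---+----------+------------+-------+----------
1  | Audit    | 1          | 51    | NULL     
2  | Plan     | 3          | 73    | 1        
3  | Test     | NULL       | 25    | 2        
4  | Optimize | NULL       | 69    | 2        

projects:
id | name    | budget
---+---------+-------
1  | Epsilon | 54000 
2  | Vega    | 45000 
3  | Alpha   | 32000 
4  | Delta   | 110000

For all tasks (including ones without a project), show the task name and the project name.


LEFT JOIN keeps every row from tasks (the left table); where project_id has no match in projects, the project columns become NULL. Walk through each task:
  - task 1 (Audit): project_id=1 -> matches Epsilon
  - task 2 (Plan): project_id=3 -> matches Alpha
  - task 3 (Test): project_id=NULL, no match -> kept with NULL
  - task 4 (Optimize): project_id=NULL, no match -> kept with NULL
All 4 rows appear; 2 have NULL project.

SQL:
SELECT a.name, b.name AS project
FROM tasks a
LEFT JOIN projects b ON a.project_id = b.id

Result:
name     | project
---------+--------
Audit    | Epsilon
Plan     | Alpha  
Test     | NULL   
Optimize | NULL   


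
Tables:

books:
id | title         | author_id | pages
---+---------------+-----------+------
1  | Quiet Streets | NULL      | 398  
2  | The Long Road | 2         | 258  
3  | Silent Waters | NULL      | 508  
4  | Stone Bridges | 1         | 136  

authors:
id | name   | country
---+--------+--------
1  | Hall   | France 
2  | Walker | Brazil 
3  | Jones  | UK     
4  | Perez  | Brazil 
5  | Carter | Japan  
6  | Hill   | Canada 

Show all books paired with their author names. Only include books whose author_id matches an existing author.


INNER JOIN keeps only books rows whose author_id matches an id in authors. Walk through each book:
  - book 1 (Quiet Streets): author_id=NULL, no match -> dropped
  - book 2 (The Long Road): author_id=2 -> matches Walker
  - book 3 (Silent Waters): author_id=NULL, no match -> dropped
  - book 4 (Stone Bridges): author_id=1 -> matches Hall
So 2 of 4 rows are dropped.

SQL:
SELECT a.title, b.name AS author
FROM books a
INNER JOIN authors b ON a.author_id = b.id

Result:
title         | author
--------------+-------
The Long Road | Walker
Stone Bridges | Hall  


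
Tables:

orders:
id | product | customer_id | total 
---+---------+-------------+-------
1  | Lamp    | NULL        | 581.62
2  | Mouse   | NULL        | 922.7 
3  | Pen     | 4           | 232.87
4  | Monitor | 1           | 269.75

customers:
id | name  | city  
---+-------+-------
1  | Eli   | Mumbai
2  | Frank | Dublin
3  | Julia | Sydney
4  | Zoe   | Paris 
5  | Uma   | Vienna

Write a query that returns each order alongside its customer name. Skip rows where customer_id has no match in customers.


INNER JOIN keeps only orders rows whose customer_id matches an id in customers. Walk through each order:
  - order 1 (Lamp): customer_id=NULL, no match -> dropped
  - order 2 (Mouse): customer_id=NULL, no match -> dropped
  - order 3 (Pen): customer_id=4 -> matches Zoe
  - order 4 (Monitor): customer_id=1 -> matches Eli
So 2 of 4 rows are dropped.

SQL:
SELECT a.product, b.name AS customer
FROM orders a
INNER JOIN customers b ON a.customer_id = b.id

Result:
product | customer
--------+---------
Pen     | Zoe     
Monitor | Eli     


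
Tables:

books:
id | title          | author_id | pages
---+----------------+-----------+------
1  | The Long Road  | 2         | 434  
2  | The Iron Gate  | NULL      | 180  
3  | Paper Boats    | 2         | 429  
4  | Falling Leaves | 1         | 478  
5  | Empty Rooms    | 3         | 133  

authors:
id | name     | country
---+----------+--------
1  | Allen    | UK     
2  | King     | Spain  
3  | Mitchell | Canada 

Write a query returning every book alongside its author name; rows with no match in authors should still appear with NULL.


LEFT JOIN keeps every row from books (the left table); where author_id has no match in authors, the author columns become NULL. Walk through each book:
  - book 1 (The Long Road): author_id=2 -> matches King
  - book 2 (The Iron Gate): author_id=NULL, no match -> kept with NULL
  - book 3 (Paper Boats): author_id=2 -> matches King
  - book 4 (Falling Leaves): author_id=1 -> matches Allen
  - book 5 (Empty Rooms): author_id=3 -> matches Mitchell
All 5 rows appear; 1 has NULL author.

SQL:
SELECT a.title, b.name AS author
FROM books a
LEFT JOIN authors b ON a.author_id = b.id

Result:
title          | author  
---------------+---------
The Long Road  | King    
The Iron Gate  | NULL    
Paper Boats    | King    
Falling Leaves | Allen   
Empty Rooms    | Mitchell


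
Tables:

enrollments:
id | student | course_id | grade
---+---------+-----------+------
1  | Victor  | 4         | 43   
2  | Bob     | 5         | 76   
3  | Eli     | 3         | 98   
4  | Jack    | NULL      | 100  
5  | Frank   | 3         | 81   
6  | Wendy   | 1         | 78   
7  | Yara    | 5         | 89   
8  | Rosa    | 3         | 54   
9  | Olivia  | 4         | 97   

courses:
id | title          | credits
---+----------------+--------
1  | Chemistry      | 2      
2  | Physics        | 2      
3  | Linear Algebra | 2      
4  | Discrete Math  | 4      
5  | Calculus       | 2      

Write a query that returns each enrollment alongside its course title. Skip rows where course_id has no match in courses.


INNER JOIN keeps only enrollments rows whose course_id matches an id in courses. Walk through each enrollment:
  - enrollment 1 (Victor): course_id=4 -> matches Discrete Math
  - enrollment 2 (Bob): course_id=5 -> matches Calculus
  - enrollment 3 (Eli): course_id=3 -> matches Linear Algebra
  - enrollment 4 (Jack): course_id=NULL, no match -> dropped
  - enrollment 5 (Frank): course_id=3 -> matches Linear Algebra
  - enrollment 6 (Wendy): course_id=1 -> matches Chemistry
  - enrollment 7 (Yara): course_id=5 -> matches Calculus
  - enrollment 8 (Rosa): course_id=3 -> matches Linear Algebra
  - enrollment 9 (Olivia): course_id=4 -> matches Discrete Math
So 1 of 9 rows is dropped.

SQL:
SELECT a.student, b.title AS course
FROM enrollments a
INNER JOIN courses b ON a.course_id = b.id

Result:
student | course        
--------+---------------
Victor  | Discrete Math 
Bob     | Calculus      
Eli     | Linear Algebra
Frank   | Linear Algebra
Wendy   | Chemistry     
Yara    | Calculus      
Rosa    | Linear Algebra
Olivia  | Discrete Math 


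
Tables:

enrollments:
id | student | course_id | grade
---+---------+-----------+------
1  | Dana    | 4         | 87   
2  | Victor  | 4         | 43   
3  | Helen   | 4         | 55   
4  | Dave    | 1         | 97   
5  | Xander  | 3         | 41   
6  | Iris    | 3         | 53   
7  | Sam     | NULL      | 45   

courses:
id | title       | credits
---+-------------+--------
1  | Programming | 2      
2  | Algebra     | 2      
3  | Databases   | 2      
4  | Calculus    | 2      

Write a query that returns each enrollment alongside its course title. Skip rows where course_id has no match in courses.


INNER JOIN keeps only enrollments rows whose course_id matches an id in courses. Walk through each enrollment:
  - enrollment 1 (Dana): course_id=4 -> matches Calculus
  - enrollment 2 (Victor): course_id=4 -> matches Calculus
  - enrollment 3 (Helen): course_id=4 -> matches Calculus
  - enrollment 4 (Dave): course_id=1 -> matches Programming
  - enrollment 5 (Xander): course_id=3 -> matches Databases
  - enrollment 6 (Iris): course_id=3 -> matches Databases
  - enrollment 7 (Sam): course_id=NULL, no match -> dropped
So 1 of 7 rows is dropped.

SQL:
SELECT a.student, b.title AS course
FROM enrollments a
INNER JOIN courses b ON a.course_id = b.id

Result:
student | course     
--------+------------
Dana    | Calculus   
Victor  | Calculus   
Helen   | Calculus   
Dave    | Programming
Xander  | Databases  
Iris    | Databases  


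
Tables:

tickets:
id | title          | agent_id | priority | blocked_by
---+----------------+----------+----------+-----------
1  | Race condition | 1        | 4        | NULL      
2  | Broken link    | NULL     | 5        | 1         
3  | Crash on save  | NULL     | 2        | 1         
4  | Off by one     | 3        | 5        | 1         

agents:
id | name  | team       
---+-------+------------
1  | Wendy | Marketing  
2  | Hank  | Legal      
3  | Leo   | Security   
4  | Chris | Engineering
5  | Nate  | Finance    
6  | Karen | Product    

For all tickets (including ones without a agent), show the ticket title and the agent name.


LEFT JOIN keeps every row from tickets (the left table); where agent_id has no match in agents, the agent columns become NULL. Walk through each ticket:
  - ticket 1 (Race condition): agent_id=1 -> matches Wendy
  - ticket 2 (Broken link): agent_id=NULL, no match -> kept with NULL
  - ticket 3 (Crash on save): agent_id=NULL, no match -> kept with NULL
  - ticket 4 (Off by one): agent_id=3 -> matches Leo
All 4 rows appear; 2 have NULL agent.

SQL:
SELECT a.title, b.name AS agent
FROM tickets a
LEFT JOIN agents b ON a.agent_id = b.id

Result:
title          | agent
---------------+------
Race condition | Wendy
Broken link    | NULL 
Crash on save  | NULL 
Off by one     | Leo  


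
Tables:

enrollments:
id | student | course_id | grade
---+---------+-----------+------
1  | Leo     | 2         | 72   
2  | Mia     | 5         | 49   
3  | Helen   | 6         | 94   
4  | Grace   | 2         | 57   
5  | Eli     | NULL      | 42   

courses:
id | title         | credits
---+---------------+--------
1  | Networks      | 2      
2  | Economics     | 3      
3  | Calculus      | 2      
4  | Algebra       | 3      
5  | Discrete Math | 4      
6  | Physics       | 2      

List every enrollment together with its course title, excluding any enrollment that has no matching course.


INNER JOIN keeps only enrollments rows whose course_id matches an id in courses. Walk through each enrollment:
  - enrollment 1 (Leo): course_id=2 -> matches Economics
  - enrollment 2 (Mia): course_id=5 -> matches Discrete Math
  - enrollment 3 (Helen): course_id=6 -> matches Physics
  - enrollment 4 (Grace): course_id=2 -> matches Economics
  - enrollment 5 (Eli): course_id=NULL, no match -> dropped
So 1 of 5 rows is dropped.

SQL:
SELECT a.student, b.title AS course
FROM enrollments a
INNER JOIN courses b ON a.course_id = b.id

Result:
student | course       
--------+--------------
Leo     | Economics    
Mia     | Discrete Math
Helen   | Physics      
Grace   | Economics    


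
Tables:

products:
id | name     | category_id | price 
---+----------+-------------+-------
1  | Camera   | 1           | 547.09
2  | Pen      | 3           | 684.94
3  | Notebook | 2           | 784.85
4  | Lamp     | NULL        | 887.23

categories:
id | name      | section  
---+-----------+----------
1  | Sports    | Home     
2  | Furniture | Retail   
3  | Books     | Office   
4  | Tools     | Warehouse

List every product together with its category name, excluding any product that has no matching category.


INNER JOIN keeps only products rows whose category_id matches an id in categories. Walk through each product:
  - product 1 (Camera): category_id=1 -> matches Sports
  - product 2 (Pen): category_id=3 -> matches Books
  - product 3 (Notebook): category_id=2 -> matches Furniture
  - product 4 (Lamp): category_id=NULL, no match -> dropped
So 1 of 4 rows is dropped.

SQL:
SELECT a.name, b.name AS category
FROM products a
INNER JOIN categories b ON a.category_id = b.id

Result:
name     | category 
---------+----------
Camera   | Sports   
Pen      | Books    
Notebook | Furniture


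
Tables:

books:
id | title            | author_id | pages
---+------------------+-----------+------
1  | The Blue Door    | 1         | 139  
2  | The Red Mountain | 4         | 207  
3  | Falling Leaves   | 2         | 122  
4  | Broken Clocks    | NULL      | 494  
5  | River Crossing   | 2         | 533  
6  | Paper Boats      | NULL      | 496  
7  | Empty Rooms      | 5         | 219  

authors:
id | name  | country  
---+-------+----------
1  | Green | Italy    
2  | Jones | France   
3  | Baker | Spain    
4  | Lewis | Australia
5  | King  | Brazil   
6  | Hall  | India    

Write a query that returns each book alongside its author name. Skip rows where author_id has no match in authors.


INNER JOIN keeps only books rows whose author_id matches an id in authors. Walk through each book:
  - book 1 (The Blue Door): author_id=1 -> matches Green
  - book 2 (The Red Mountain): author_id=4 -> matches Lewis
  - book 3 (Falling Leaves): author_id=2 -> matches Jones
  - book 4 (Broken Clocks): author_id=NULL, no match -> dropped
  - book 5 (River Crossing): author_id=2 -> matches Jones
  - book 6 (Paper Boats): author_id=NULL, no match -> dropped
  - book 7 (Empty Rooms): author_id=5 -> matches King
So 2 of 7 rows are dropped.

SQL:
SELECT a.title, b.name AS author
FROM books a
INNER JOIN authors b ON a.author_id = b.id

Result:
title            | author
-----------------+-------
The Blue Door    | Green 
The Red Mountain | Lewis 
Falling Leaves   | Jones 
River Crossing   | Jones 
Empty Rooms      | King  


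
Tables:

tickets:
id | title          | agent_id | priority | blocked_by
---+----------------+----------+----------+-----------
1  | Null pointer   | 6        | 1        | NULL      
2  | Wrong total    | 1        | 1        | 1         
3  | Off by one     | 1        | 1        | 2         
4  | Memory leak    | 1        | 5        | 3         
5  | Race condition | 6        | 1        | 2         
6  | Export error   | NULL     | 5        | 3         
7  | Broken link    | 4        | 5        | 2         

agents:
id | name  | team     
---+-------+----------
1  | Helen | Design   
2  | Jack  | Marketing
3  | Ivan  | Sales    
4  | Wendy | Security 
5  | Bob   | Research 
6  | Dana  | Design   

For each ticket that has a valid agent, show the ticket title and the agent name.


INNER JOIN keeps only tickets rows whose agent_id matches an id in agents. Walk through each ticket:
  - ticket 1 (Null pointer): agent_id=6 -> matches Dana
  - ticket 2 (Wrong total): agent_id=1 -> matches Helen
  - ticket 3 (Off by one): agent_id=1 -> matches Helen
  - ticket 4 (Memory leak): agent_id=1 -> matches Helen
  - ticket 5 (Race condition): agent_id=6 -> matches Dana
  - ticket 6 (Export error): agent_id=NULL, no match -> dropped
  - ticket 7 (Broken link): agent_id=4 -> matches Wendy
So 1 of 7 rows is dropped.

SQL:
SELECT a.title, b.name AS agent
FROM tickets a
INNER JOIN agents b ON a.agent_id = b.id

Result:
title          | agent
---------------+------
Null pointer   | Dana 
Wrong total    | Helen
Off by one     | Helen
Memory leak    | Helen
Race condition | Dana 
Broken link    | Wendy


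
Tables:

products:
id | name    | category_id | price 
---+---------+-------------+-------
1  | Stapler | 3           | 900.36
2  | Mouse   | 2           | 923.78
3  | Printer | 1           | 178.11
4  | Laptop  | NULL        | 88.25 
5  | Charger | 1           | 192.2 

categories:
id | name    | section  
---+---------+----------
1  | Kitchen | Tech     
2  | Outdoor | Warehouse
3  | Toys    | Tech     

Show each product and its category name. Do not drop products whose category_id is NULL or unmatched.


LEFT JOIN keeps every row from products (the left table); where category_id has no match in categories, the category columns become NULL. Walk through each product:
  - product 1 (Stapler): category_id=3 -> matches Toys
  - product 2 (Mouse): category_id=2 -> matches Outdoor
  - product 3 (Printer): category_id=1 -> matches Kitchen
  - product 4 (Laptop): category_id=NULL, no match -> kept with NULL
  - product 5 (Charger): category_id=1 -> matches Kitchen
All 5 rows appear; 1 has NULL category.

SQL:
SELECT a.name, b.name AS category
FROM products a
LEFT JOIN categories b ON a.category_id = b.id

Result:
name    | category
--------+---------
Stapler | Toys    
Mouse   | Outdoor 
Printer | Kitchen 
Laptop  | NULL    
Charger | Kitchen 


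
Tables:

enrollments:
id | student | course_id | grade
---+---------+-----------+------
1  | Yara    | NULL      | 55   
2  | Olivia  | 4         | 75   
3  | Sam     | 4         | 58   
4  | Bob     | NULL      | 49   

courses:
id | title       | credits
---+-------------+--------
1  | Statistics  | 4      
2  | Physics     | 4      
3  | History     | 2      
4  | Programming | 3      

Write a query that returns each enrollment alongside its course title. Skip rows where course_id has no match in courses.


INNER JOIN keeps only enrollments rows whose course_id matches an id in courses. Walk through each enrollment:
  - enrollment 1 (Yara): course_id=NULL, no match -> dropped
  - enrollment 2 (Olivia): course_id=4 -> matches Programming
  - enrollment 3 (Sam): course_id=4 -> matches Programming
  - enrollment 4 (Bob): course_id=NULL, no match -> dropped
So 2 of 4 rows are dropped.

SQL:
SELECT a.student, b.title AS course
FROM enrollments a
INNER JOIN courses b ON a.course_id = b.id

Result:
student | course     
--------+------------
Olivia  | Programming
Sam     | Programming


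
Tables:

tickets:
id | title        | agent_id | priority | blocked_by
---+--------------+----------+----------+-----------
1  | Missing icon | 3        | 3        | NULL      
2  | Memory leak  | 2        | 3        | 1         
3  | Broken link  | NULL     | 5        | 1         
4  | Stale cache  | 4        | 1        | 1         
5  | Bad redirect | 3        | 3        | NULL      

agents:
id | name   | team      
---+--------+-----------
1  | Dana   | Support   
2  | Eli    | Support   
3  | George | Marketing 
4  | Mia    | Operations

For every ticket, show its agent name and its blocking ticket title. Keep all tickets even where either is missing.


Two LEFT JOINs from the same base table tickets: one to agents via agent_id, one to tickets itself via blocked_by. Both are LEFT so every ticket is preserved.
Match against agents:
  - ticket 1 (Missing icon): agent_id=3 -> matches George
  - ticket 2 (Memory leak): agent_id=2 -> matches Eli
  - ticket 3 (Broken link): agent_id=NULL, no match -> kept with NULL
  - ticket 4 (Stale cache): agent_id=4 -> matches Mia
  - ticket 5 (Bad redirect): agent_id=3 -> matches George
Match against tickets (self):
  - ticket 1 (Missing icon): blocked_by=NULL -> NULL
  - ticket 2 (Memory leak): blocked_by=1 -> Missing icon
  - ticket 3 (Broken link): blocked_by=1 -> Missing icon
  - ticket 4 (Stale cache): blocked_by=1 -> Missing icon
  - ticket 5 (Bad redirect): blocked_by=NULL -> NULL

SQL:
SELECT a.title, b.name AS agent, c.title AS blocked_by
FROM tickets a
LEFT JOIN agents b ON a.agent_id = b.id
LEFT JOIN tickets c ON a.blocked_by = c.id

Result:
title        | agent  | blocked_by  
-------------+--------+-------------
Missing icon | George | NULL        
Memory leak  | Eli    | Missing icon
Broken link  | NULL   | Missing icon
Stale cache  | Mia    | Missing icon
Bad redirect | George | NULL        


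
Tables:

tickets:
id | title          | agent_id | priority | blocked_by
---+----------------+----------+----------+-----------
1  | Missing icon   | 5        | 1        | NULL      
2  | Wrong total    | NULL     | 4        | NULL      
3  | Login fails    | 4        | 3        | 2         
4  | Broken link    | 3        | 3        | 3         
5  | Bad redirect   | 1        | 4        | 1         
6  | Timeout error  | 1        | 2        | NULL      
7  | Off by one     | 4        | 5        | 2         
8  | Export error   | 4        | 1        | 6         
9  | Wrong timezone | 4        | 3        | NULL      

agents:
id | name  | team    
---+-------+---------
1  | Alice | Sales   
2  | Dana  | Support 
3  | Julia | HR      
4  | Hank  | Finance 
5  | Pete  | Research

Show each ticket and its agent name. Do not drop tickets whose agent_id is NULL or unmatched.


LEFT JOIN keeps every row from tickets (the left table); where agent_id has no match in agents, the agent columns become NULL. Walk through each ticket:
  - ticket 1 (Missing icon): agent_id=5 -> matches Pete
  - ticket 2 (Wrong total): agent_id=NULL, no match -> kept with NULL
  - ticket 3 (Login fails): agent_id=4 -> matches Hank
  - ticket 4 (Broken link): agent_id=3 -> matches Julia
  - ticket 5 (Bad redirect): agent_id=1 -> matches Alice
  - ticket 6 (Timeout error): agent_id=1 -> matches Alice
  - ticket 7 (Off by one): agent_id=4 -> matches Hank
  - ticket 8 (Export error): agent_id=4 -> matches Hank
  - ticket 9 (Wrong timezone): agent_id=4 -> matches Hank
All 9 rows appear; 1 has NULL agent.

SQL:
SELECT a.title, b.name AS agent
FROM tickets a
LEFT JOIN agents b ON a.agent_id = b.id

Result:
title          | agent
---------------+------
Missing icon   | Pete 
Wrong total    | NULL 
Login fails    | Hank 
Broken link    | Julia
Bad redirect   | Alice
Timeout error  | Alice
Off by one     | Hank 
Export error   | Hank 
Wrong timezone | Hank 


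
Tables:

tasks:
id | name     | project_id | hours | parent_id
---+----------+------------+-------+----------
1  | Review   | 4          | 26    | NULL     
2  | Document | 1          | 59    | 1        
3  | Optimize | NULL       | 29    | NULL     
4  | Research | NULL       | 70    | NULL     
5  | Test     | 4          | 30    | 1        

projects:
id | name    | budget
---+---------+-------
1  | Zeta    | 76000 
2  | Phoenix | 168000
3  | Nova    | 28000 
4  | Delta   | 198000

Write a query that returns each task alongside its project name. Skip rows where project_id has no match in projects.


INNER JOIN keeps only tasks rows whose project_id matches an id in projects. Walk through each task:
  - task 1 (Review): project_id=4 -> matches Delta
  - task 2 (Document): project_id=1 -> matches Zeta
  - task 3 (Optimize): project_id=NULL, no match -> dropped
  - task 4 (Research): project_id=NULL, no match -> dropped
  - task 5 (Test): project_id=4 -> matches Delta
So 2 of 5 rows are dropped.

SQL:
SELECT a.name, b.name AS project
FROM tasks a
INNER JOIN projects b ON a.project_id = b.id

Result:
name     | project
---------+--------
Review   | Delta  
Document | Zeta   
Test     | Delta  


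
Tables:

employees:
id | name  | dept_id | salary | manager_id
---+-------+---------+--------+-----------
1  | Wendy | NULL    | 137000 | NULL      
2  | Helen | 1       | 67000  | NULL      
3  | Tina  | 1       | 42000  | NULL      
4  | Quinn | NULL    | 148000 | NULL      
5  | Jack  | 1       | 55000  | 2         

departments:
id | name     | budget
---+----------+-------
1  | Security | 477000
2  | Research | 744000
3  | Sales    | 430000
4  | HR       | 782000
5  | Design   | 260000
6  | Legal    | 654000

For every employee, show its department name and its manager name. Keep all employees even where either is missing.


Two LEFT JOINs from the same base table employees: one to departments via dept_id, one to employees itself via manager_id. Both are LEFT so every employee is preserved.
Match against departments:
  - employee 1 (Wendy): dept_id=NULL, no match -> kept with NULL
  - employee 2 (Helen): dept_id=1 -> matches Security
  - employee 3 (Tina): dept_id=1 -> matches Security
  - employee 4 (Quinn): dept_id=NULL, no match -> kept with NULL
  - employee 5 (Jack): dept_id=1 -> matches Security
Match against employees (self):
  - employee 1 (Wendy): manager_id=NULL -> NULL
  - employee 2 (Helen): manager_id=NULL -> NULL
  - employee 3 (Tina): manager_id=NULL -> NULL
  - employee 4 (Quinn): manager_id=NULL -> NULL
  - employee 5 (Jack): manager_id=2 -> Helen

SQL:
SELECT a.name, b.name AS department, c.name AS manager
FROM employees a
LEFT JOIN departments b ON a.dept_id = b.id
LEFT JOIN employees c ON a.manager_id = c.id

Result:
name  | department | manager
------+------------+--------
Wendy | NULL       | NULL   
Helen | Security   | NULL   
Tina  | Security   | NULL   
Quinn | NULL       | NULL   
Jack  | Security   | Helen  


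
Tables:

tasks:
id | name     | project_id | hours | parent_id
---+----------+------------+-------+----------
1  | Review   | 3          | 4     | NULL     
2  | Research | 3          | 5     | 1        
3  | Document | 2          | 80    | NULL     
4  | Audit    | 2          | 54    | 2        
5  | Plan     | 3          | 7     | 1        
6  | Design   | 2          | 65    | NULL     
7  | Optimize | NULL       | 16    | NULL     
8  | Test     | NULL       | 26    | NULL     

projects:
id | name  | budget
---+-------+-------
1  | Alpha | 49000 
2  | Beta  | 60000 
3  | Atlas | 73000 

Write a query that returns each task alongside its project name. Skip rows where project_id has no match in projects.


INNER JOIN keeps only tasks rows whose project_id matches an id in projects. Walk through each task:
  - task 1 (Review): project_id=3 -> matches Atlas
  - task 2 (Research): project_id=3 -> matches Atlas
  - task 3 (Document): project_id=2 -> matches Beta
  - task 4 (Audit): project_id=2 -> matches Beta
  - task 5 (Plan): project_id=3 -> matches Atlas
  - task 6 (Design): project_id=2 -> matches Beta
  - task 7 (Optimize): project_id=NULL, no match -> dropped
  - task 8 (Test): project_id=NULL, no match -> dropped
So 2 of 8 rows are dropped.

SQL:
SELECT a.name, b.name AS project
FROM tasks a
INNER JOIN projects b ON a.project_id = b.id

Result:
name     | project
---------+--------
Review   | Atlas  
Research | Atlas  
Document | Beta   
Audit    | Beta   
Plan     | Atlas  
Design   | Beta   


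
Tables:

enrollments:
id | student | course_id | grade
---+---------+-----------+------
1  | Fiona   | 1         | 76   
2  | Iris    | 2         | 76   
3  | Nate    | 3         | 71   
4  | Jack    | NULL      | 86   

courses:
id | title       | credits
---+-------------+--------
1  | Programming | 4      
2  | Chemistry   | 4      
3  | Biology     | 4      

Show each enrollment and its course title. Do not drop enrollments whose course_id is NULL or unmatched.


LEFT JOIN keeps every row from enrollments (the left table); where course_id has no match in courses, the course columns become NULL. Walk through each enrollment:
  - enrollment 1 (Fiona): course_id=1 -> matches Programming
  - enrollment 2 (Iris): course_id=2 -> matches Chemistry
  - enrollment 3 (Nate): course_id=3 -> matches Biology
  - enrollment 4 (Jack): course_id=NULL, no match -> kept with NULL
All 4 rows appear; 1 has NULL course.

SQL:
SELECT a.student, b.title AS course
FROM enrollments a
LEFT JOIN courses b ON a.course_id = b.id

Result:
student | course     
--------+------------
Fiona   | Programming
Iris    | Chemistry  
Nate    | Biology    
Jack    | NULL       


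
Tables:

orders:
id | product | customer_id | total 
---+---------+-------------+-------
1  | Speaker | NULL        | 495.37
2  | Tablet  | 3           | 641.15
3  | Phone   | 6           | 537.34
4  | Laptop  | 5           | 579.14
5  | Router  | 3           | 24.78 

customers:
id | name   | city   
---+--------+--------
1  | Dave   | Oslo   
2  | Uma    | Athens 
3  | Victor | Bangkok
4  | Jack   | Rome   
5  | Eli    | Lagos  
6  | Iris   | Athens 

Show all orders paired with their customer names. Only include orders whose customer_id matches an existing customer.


INNER JOIN keeps only orders rows whose customer_id matches an id in customers. Walk through each order:
  - order 1 (Speaker): customer_id=NULL, no match -> dropped
  - order 2 (Tablet): customer_id=3 -> matches Victor
  - order 3 (Phone): customer_id=6 -> matches Iris
  - order 4 (Laptop): customer_id=5 -> matches Eli
  - order 5 (Router): customer_id=3 -> matches Victor
So 1 of 5 rows is dropped.

SQL:
SELECT a.product, b.name AS customer
FROM orders a
INNER JOIN customers b ON a.customer_id = b.id

Result:
product | customer
--------+---------
Tablet  | Victor  
Phone   | Iris    
Laptop  | Eli     
Router  | Victor  


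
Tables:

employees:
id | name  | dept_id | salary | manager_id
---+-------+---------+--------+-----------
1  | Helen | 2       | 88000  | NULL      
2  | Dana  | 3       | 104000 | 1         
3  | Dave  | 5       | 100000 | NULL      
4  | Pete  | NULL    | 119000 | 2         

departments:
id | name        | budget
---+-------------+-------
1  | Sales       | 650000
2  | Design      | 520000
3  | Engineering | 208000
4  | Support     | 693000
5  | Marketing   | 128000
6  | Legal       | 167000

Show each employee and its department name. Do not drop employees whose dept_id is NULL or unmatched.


LEFT JOIN keeps every row from employees (the left table); where dept_id has no match in departments, the department columns become NULL. Walk through each employee:
  - employee 1 (Helen): dept_id=2 -> matches Design
  - employee 2 (Dana): dept_id=3 -> matches Engineering
  - employee 3 (Dave): dept_id=5 -> matches Marketing
  - employee 4 (Pete): dept_id=NULL, no match -> kept with NULL
All 4 rows appear; 1 has NULL department.

SQL:
SELECT a.name, b.name AS department
FROM employees a
LEFT JOIN departments b ON a.dept_id = b.id

Result:
name  | department 
------+------------
Helen | Design     
Dana  | Engineering
Dave  | Marketing  
Pete  | NULL       


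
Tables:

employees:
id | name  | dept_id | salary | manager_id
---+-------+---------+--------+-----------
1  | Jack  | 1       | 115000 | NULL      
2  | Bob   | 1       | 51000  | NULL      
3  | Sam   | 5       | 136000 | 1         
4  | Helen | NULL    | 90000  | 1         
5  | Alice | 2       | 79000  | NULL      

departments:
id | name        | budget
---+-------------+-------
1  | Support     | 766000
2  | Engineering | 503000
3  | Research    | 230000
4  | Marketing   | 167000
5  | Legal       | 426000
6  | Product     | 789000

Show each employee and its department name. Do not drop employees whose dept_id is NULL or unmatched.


LEFT JOIN keeps every row from employees (the left table); where dept_id has no match in departments, the department columns become NULL. Walk through each employee:
  - employee 1 (Jack): dept_id=1 -> matches Support
  - employee 2 (Bob): dept_id=1 -> matches Support
  - employee 3 (Sam): dept_id=5 -> matches Legal
  - employee 4 (Helen): dept_id=NULL, no match -> kept with NULL
  - employee 5 (Alice): dept_id=2 -> matches Engineering
All 5 rows appear; 1 has NULL department.

SQL:
SELECT a.name, b.name AS department
FROM employees a
LEFT JOIN departments b ON a.dept_id = b.id

Result:
name  | department 
------+------------
Jack  | Support    
Bob   | Support    
Sam   | Legal      
Helen | NULL       
Alice | Engineering


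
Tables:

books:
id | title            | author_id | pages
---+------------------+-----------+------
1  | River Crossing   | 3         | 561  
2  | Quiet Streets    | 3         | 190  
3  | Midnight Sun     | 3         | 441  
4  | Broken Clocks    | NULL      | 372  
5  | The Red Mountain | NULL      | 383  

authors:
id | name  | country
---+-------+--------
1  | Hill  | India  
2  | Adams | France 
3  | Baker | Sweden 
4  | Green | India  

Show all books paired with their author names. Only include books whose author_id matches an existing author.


INNER JOIN keeps only books rows whose author_id matches an id in authors. Walk through each book:
  - book 1 (River Crossing): author_id=3 -> matches Baker
  - book 2 (Quiet Streets): author_id=3 -> matches Baker
  - book 3 (Midnight Sun): author_id=3 -> matches Baker
  - book 4 (Broken Clocks): author_id=NULL, no match -> dropped
  - book 5 (The Red Mountain): author_id=NULL, no match -> dropped
So 2 of 5 rows are dropped.

SQL:
SELECT a.title, b.name AS author
FROM books a
INNER JOIN authors b ON a.author_id = b.id

Result:
title          | author
---------------+-------
River Crossing | Baker 
Quiet Streets  | Baker 
Midnight Sun   | Baker 


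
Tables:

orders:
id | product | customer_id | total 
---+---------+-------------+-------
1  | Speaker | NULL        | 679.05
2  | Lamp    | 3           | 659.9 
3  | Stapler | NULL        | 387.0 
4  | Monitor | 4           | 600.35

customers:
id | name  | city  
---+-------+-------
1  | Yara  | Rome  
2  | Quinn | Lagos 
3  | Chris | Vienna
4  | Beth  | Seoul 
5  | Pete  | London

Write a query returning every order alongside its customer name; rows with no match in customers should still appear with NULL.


LEFT JOIN keeps every row from orders (the left table); where customer_id has no match in customers, the customer columns become NULL. Walk through each order:
  - order 1 (Speaker): customer_id=NULL, no match -> kept with NULL
  - order 2 (Lamp): customer_id=3 -> matches Chris
  - order 3 (Stapler): customer_id=NULL, no match -> kept with NULL
  - order 4 (Monitor): customer_id=4 -> matches Beth
All 4 rows appear; 2 have NULL customer.

SQL:
SELECT a.product, b.name AS customer
FROM orders a
LEFT JOIN customers b ON a.customer_id = b.id

Result:
product | customer
--------+---------
Speaker | NULL    
Lamp    | Chris   
Stapler | NULL    
Monitor | Beth    


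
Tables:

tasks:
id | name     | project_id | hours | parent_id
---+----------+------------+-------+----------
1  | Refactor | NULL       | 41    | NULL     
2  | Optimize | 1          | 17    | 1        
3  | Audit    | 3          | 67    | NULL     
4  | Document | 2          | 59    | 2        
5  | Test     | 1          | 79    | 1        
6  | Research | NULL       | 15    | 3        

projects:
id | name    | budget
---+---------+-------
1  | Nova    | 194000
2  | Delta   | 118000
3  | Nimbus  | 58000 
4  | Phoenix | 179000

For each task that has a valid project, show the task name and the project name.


INNER JOIN keeps only tasks rows whose project_id matches an id in projects. Walk through each task:
  - task 1 (Refactor): project_id=NULL, no match -> dropped
  - task 2 (Optimize): project_id=1 -> matches Nova
  - task 3 (Audit): project_id=3 -> matches Nimbus
  - task 4 (Document): project_id=2 -> matches Delta
  - task 5 (Test): project_id=1 -> matches Nova
  - task 6 (Research): project_id=NULL, no match -> dropped
So 2 of 6 rows are dropped.

SQL:
SELECT a.name, b.name AS project
FROM tasks a
INNER JOIN projects b ON a.project_id = b.id

Result:
name     | project
---------+--------
Optimize | Nova   
Audit    | Nimbus 
Document | Delta  
Test     | Nova   


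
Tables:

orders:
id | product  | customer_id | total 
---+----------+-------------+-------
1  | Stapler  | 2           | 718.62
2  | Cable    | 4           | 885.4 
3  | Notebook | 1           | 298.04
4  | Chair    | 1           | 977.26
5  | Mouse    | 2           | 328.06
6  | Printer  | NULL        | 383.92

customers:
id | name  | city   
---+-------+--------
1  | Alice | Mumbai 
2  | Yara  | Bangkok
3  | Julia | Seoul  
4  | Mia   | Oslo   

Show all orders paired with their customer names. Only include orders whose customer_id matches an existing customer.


INNER JOIN keeps only orders rows whose customer_id matches an id in customers. Walk through each order:
  - order 1 (Stapler): customer_id=2 -> matches Yara
  - order 2 (Cable): customer_id=4 -> matches Mia
  - order 3 (Notebook): customer_id=1 -> matches Alice
  - order 4 (Chair): customer_id=1 -> matches Alice
  - order 5 (Mouse): customer_id=2 -> matches Yara
  - order 6 (Printer): customer_id=NULL, no match -> dropped
So 1 of 6 rows is dropped.

SQL:
SELECT a.product, b.name AS customer
FROM orders a
INNER JOIN customers b ON a.customer_id = b.id

Result:
product  | customer
---------+---------
Stapler  | Yara    
Cable    | Mia     
Notebook | Alice   
Chair    | Alice   
Mouse    | Yara    
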